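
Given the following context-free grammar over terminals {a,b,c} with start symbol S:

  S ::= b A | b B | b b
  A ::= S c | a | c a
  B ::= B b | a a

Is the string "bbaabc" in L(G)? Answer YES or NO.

Convert to CNF:
  S -> T2 A | T2 B | T2 T2
  A -> S T0 | T0 T1 | a
  B -> B T2 | T1 T1
  T0 -> c
  T1 -> a
  T2 -> b

CYK table (by increasing span):
  cell(0,0) b: {T2}  orig:{}
  cell(1,1) b: {T2}  orig:{}
  cell(2,2) a: {A,T1}  orig:{A}
  cell(3,3) a: {A,T1}  orig:{A}
  cell(4,4) b: {T2}  orig:{}
  cell(5,5) c: {T0}  orig:{}
  cell(0,1) bb: {S}
  cell(1,2) ba: {S}
  cell(2,3) aa: {B}
  cell(3,4) ab: ∅
  cell(4,5) bc: ∅
  cell(0,2) bba: ∅
  cell(1,3) baa: {S}
  cell(2,4) aab: {B}
  cell(3,5) abc: ∅
  cell(0,3) bbaa: ∅
  cell(1,4) baab: {S}
  cell(2,5) aabc: ∅
  cell(0,4) bbaab: ∅
  cell(1,5) baabc: {A}
  cell(0,5) bbaabc: {S}

S ∈ T[0,5] ⇒ YES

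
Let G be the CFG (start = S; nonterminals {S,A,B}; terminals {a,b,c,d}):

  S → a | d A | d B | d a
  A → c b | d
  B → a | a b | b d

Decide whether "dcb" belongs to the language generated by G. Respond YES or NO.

CNF form of G:
  S -> T3 A | T3 B | T3 T2 | a
  A -> T0 T1 | d
  B -> T1 T3 | T2 T1 | a
  T0 -> c
  T1 -> b
  T2 -> a
  T3 -> d

CYK table (by increasing span):
  T[0,0] 'd' = {A,T3}  orig:{A}
  T[1,1] 'c' = {T0}  orig:{}
  T[2,2] 'b' = {T1}  orig:{}
  T[0,1] 'dc' = ∅
  T[1,2] 'cb' = {A}
  T[0,2] 'dcb' = {S}

S ∈ T[0,2] ⇒ YES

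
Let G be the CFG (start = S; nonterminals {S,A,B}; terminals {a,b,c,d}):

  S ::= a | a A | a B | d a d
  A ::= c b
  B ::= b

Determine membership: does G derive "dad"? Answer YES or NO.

CNF form of G:
  S -> T2 A | T2 B | T3 X4 | a
  A -> T0 T1
  B -> b
  T0 -> c
  T1 -> b
  T2 -> a
  T3 -> d
  X4 -> T2 T3

CYK fill:
  T[0,0] 'd' = {T3}  orig:{}
  T[1,1] 'a' = {S,T2}  orig:{S}
  T[2,2] 'd' = {T3}  orig:{}
  T[0,1] 'da' = ∅
  T[1,2] 'ad' = {X4}  orig:{}
  T[0,2] 'dad' = {S}

S ∈ T[0,2] ⇒ YES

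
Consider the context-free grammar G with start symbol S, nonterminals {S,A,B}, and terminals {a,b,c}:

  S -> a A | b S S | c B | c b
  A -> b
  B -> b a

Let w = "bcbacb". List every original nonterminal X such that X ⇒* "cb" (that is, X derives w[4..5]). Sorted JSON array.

Convert to CNF:
  S -> T0 X3 | T1 A | T2 B | T2 T0
  A -> b
  B -> T0 T1
  T0 -> b
  T1 -> a
  T2 -> c
  X3 -> S S

CYK table (by increasing span), restricted to cells inside w[4..5]:
  T[4,4] 'c' = {T2}  orig:{}
  T[5,5] 'b' = {A,T0}  orig:{A}
  T[4,5] 'cb' = {S}

Original NTs in T[4,5] deriving "cb": ["S"]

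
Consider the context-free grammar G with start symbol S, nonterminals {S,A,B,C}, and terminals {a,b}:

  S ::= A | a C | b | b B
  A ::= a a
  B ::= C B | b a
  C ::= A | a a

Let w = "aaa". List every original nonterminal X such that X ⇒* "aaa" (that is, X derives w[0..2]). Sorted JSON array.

CNF form of G:
  S -> T0 C | T0 T0 | T1 B | b
  A -> T0 T0
  B -> C B | T1 T0
  C -> T0 T0
  T0 -> a
  T1 -> b

CYK table (by increasing span), restricted to cells inside w[0..2]:
  T[0,0] 'a' = {T0}  orig:{}
  T[1,1] 'a' = {T0}  orig:{}
  T[2,2] 'a' = {T0}  orig:{}
  T[0,1] 'aa' = {A,C,S}
  T[1,2] 'aa' = {A,C,S}
  T[0,2] 'aaa' = {S}

Original NTs in T[0,2] deriving "aaa": ["S"]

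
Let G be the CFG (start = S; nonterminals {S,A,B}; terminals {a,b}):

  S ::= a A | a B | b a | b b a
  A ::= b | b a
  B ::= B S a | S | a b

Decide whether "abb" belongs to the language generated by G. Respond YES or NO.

CNF form of G:
  S -> T0 T1 | T0 X4 | T1 A | T1 B
  A -> T0 T1 | b
  B -> B X2 | T0 T1 | T0 X3 | T1 A | T1 B | T1 T0
  T0 -> b
  T1 -> a
  X2 -> S T1
  X3 -> T0 T1
  X4 -> T0 T1

Fill CYK table bottom-up:
  T[0,0] 'a' = {T1}  orig:{}
  T[1,1] 'b' = {A,T0}  orig:{A}
  T[2,2] 'b' = {A,T0}  orig:{A}
  T[0,1] 'ab' = {B,S}
  T[1,2] 'bb' = ∅
  T[0,2] 'abb' = ∅

S ∉ T[0,2] ⇒ NO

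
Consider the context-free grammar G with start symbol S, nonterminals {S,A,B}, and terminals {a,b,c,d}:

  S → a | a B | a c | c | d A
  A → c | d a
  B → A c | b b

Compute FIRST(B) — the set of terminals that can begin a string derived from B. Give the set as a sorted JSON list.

FIRST sets, iterate to fixpoint:
iter 1:
  A via A→c: +{c}
  A via A→d a: +{d}
  B via B→A c: +{c,d}
  B via B→b b: +{b}
  S via S→a: +{a}
  S via S→c: +{c}
  S via S→d A: +{d}
  FIRST[S]={a,c,d}  FIRST[A]={c,d}  FIRST[B]={b,c,d}
iter 2: — fixpoint
  FIRST[S]={a,c,d}  FIRST[A]={c,d}  FIRST[B]={b,c,d}

FIRST(B) = ["b", "c", "d"]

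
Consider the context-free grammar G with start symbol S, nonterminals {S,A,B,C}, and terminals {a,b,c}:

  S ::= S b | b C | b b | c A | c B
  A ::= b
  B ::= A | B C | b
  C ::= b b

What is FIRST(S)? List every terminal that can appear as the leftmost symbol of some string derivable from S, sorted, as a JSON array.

Compute FIRST by fixpoint:
round 1:
  A via A→b: +{b}
  B via B→A: +{b}
  C via C→b b: +{b}
  S via S→b C: +{b}
  S via S→c A: +{c}
  S: {b,c}  A: {b}  B: {b}  C: {b}
round 2: (no change)
  S: {b,c}  A: {b}  B: {b}  C: {b}

FIRST(S) = ["b", "c"]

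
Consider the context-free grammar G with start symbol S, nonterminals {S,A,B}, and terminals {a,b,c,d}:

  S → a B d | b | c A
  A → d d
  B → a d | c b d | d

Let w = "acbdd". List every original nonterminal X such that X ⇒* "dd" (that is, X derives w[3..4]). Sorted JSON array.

Convert to CNF:
  S -> T1 X5 | T2 A | b
  A -> T0 T0
  B -> T1 T0 | T2 X4 | d
  T0 -> d
  T1 -> a
  T2 -> c
  T3 -> b
  X4 -> T3 T0
  X5 -> B T0

CYK table (by increasing span) (cells [i..j] with 3 ≤ i ≤ j ≤ 4 only):
  [3..3]={B,T0}  "d"  orig:{B}
  [4..4]={B,T0}  "d"  orig:{B}
  [3..4]={A,X5}  "dd"  orig:{A}

Original NTs in T[3,4] deriving "dd": ["A"]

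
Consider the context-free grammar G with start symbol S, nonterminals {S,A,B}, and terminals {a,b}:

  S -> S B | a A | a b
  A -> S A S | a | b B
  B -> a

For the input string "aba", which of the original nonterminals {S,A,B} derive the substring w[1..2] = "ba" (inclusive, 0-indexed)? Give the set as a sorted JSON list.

CNF form of G:
  S -> S B | T1 A | T1 T0
  A -> S X2 | T0 B | a
  B -> a
  T0 -> b
  T1 -> a
  X2 -> A S

CYK fill (cells [i..j] with 1 ≤ i ≤ j ≤ 2 only):
  [1..1]={T0}  "b"  orig:{}
  [2..2]={A,B,T1}  "a"  orig:{A,B}
  [1..2]={A}  "ba"

Original NTs in T[1,2] deriving "ba": ["A"]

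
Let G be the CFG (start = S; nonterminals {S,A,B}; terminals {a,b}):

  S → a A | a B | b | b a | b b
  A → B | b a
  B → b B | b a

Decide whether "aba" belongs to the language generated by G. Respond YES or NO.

CNF form of G:
  S -> T0 T0 | T0 T1 | T1 A | T1 B | b
  A -> T0 B | T0 T1
  B -> T0 B | T0 T1
  T0 -> b
  T1 -> a

Fill CYK table bottom-up:
  T[0,0] 'a' = {T1}  orig:{}
  T[1,1] 'b' = {S,T0}  orig:{S}
  T[2,2] 'a' = {T1}  orig:{}
  T[0,1] 'ab' = ∅
  T[1,2] 'ba' = {A,B,S}
  T[0,2] 'aba' = {S}

S ∈ T[0,2] ⇒ YES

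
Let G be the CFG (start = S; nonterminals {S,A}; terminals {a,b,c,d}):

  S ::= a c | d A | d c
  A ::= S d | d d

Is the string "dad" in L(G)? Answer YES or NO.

Convert to CNF:
  S -> T0 A | T0 T2 | T1 T2
  A -> S T0 | T0 T0
  T0 -> d
  T1 -> a
  T2 -> c

Fill CYK table bottom-up:
  cell(0,0) d: {T0}  orig:{}
  cell(1,1) a: {T1}  orig:{}
  cell(2,2) d: {T0}  orig:{}
  cell(0,1) da: ∅
  cell(1,2) ad: ∅
  cell(0,2) dad: ∅

S ∉ T[0,2] ⇒ NO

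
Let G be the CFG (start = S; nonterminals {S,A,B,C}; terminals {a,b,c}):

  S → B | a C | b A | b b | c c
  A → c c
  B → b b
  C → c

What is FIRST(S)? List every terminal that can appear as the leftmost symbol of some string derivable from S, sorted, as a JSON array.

Compute FIRST by fixpoint:
pass 1:
  A via A→c c: +{c}
  B via B→b b: +{b}
  C via C→c: +{c}
  S via S→B: +{b}
  S via S→a C: +{a}
  S via S→c c: +{c}
  S: {a,b,c}  A: {c}  B: {b}  C: {c}
pass 2: — fixpoint
  S: {a,b,c}  A: {c}  B: {b}  C: {c}

FIRST(S) = ["a", "b", "c"]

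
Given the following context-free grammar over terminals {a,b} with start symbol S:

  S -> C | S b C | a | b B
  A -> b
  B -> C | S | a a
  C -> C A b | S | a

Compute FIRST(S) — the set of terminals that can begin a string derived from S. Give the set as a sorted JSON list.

FIRST sets, iterate to fixpoint:
pass 1:
  A via A→b: +{b}
  B via B→a a: +{a}
  C via C→a: +{a}
  S via S→C: +{a}
  S via S→b B: +{b}
  FIRST(S)={a,b}  FIRST(A)={b}  FIRST(B)={a}  FIRST(C)={a}
pass 2:
  B via B→S: +{b}
  C via C→S: +{b}
  FIRST(S)={a,b}  FIRST(A)={b}  FIRST(B)={a,b}  FIRST(C)={a,b}
pass 3: done
  FIRST(S)={a,b}  FIRST(A)={b}  FIRST(B)={a,b}  FIRST(C)={a,b}

FIRST(S) = ["a", "b"]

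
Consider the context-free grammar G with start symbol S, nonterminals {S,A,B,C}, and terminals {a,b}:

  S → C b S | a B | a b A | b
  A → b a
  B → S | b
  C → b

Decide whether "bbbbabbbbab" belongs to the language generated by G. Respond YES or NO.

Convert to CNF:
  S -> C X4 | T1 B | T1 X5 | b
  A -> T0 T1
  B -> C X2 | T1 B | T1 X3 | b
  C -> b
  T0 -> b
  T1 -> a
  X2 -> T0 S
  X3 -> T0 A
  X4 -> T0 S
  X5 -> T0 A

CYK table (by increasing span):
  T[0,0] 'b' = {B,C,S,T0}  orig:{B,C,S}
  T[1,1] 'b' = {B,C,S,T0}  orig:{B,C,S}
  T[2,2] 'b' = {B,C,S,T0}  orig:{B,C,S}
  T[3,3] 'b' = {B,C,S,T0}  orig:{B,C,S}
  T[4,4] 'a' = {T1}  orig:{}
  T[5,5] 'b' = {B,C,S,T0}  orig:{B,C,S}
  T[6,6] 'b' = {B,C,S,T0}  orig:{B,C,S}
  T[7,7] 'b' = {B,C,S,T0}  orig:{B,C,S}
  T[8,8] 'b' = {B,C,S,T0}  orig:{B,C,S}
  T[9,9] 'a' = {T1}  orig:{}
  T[10,10] 'b' = {B,C,S,T0}  orig:{B,C,S}
  T[0,1] 'bb' = {X2,X4}  orig:{}
  T[1,2] 'bb' = {X2,X4}  orig:{}
  T[2,3] 'bb' = {X2,X4}  orig:{}
  T[3,4] 'ba' = {A}
  T[4,5] 'ab' = {B,S}
  T[5,6] 'bb' = {X2,X4}  orig:{}
  T[6,7] 'bb' = {X2,X4}  orig:{}
  T[7,8] 'bb' = {X2,X4}  orig:{}
  T[8,9] 'ba' = {A}
  T[9,10] 'ab' = {B,S}
  T[0,2] 'bbb' = {B,S}
  T[1,3] 'bbb' = {B,S}
  T[2,4] 'bba' = {X3,X5}  orig:{}
  T[3,5] 'bab' = {X2,X4}  orig:{}
  T[4,6] 'abb' = ∅
  T[5,7] 'bbb' = {B,S}
  T[6,8] 'bbb' = {B,S}
  T[7,9] 'bba' = {X3,X5}  orig:{}
  T[8,10] 'bab' = {X2,X4}  orig:{}
  T[0,3] 'bbbb' = {X2,X4}  orig:{}
  T[1,4] 'bbba' = ∅
  T[2,5] 'bbab' = {B,S}
  T[3,6] 'babb' = ∅
  T[4,7] 'abbb' = {B,S}
  T[5,8] 'bbbb' = {X2,X4}  orig:{}
  T[6,9] 'bbba' = ∅
  T[7,10] 'bbab' = {B,S}
  T[0,4] 'bbbba' = ∅
  T[1,5] 'bbbab' = {X2,X4}  orig:{}
  T[2,6] 'bbabb' = ∅
  T[3,7] 'babbb' = {X2,X4}  orig:{}
  T[4,8] 'abbbb' = ∅
  T[5,9] 'bbbba' = ∅
  T[6,10] 'bbbab' = {X2,X4}  orig:{}
  T[0,5] 'bbbbab' = {B,S}
  T[1,6] 'bbbabb' = ∅
  T[2,7] 'bbabbb' = {B,S}
  T[3,8] 'babbbb' = ∅
  T[4,9] 'abbbba' = ∅
  T[5,10] 'bbbbab' = {B,S}
  T[0,6] 'bbbbabb' = ∅
  T[1,7] 'bbbabbb' = {X2,X4}  orig:{}
  T[2,8] 'bbabbbb' = ∅
  T[3,9] 'babbbba' = ∅
  T[4,10] 'abbbbab' = {B,S}
  T[0,7] 'bbbbabbb' = {B,S}
  T[1,8] 'bbbabbbb' = ∅
  T[2,9] 'bbabbbba' = ∅
  T[3,10] 'babbbbab' = {X2,X4}  orig:{}
  T[0,8] 'bbbbabbbb' = ∅
  T[1,9] 'bbbabbbba' = ∅
  T[2,10] 'bbabbbbab' = {B,S}
  T[0,9] 'bbbbabbbba' = ∅
  T[1,10] 'bbbabbbbab' = {X2,X4}  orig:{}
  T[0,10] 'bbbbabbbbab' = {B,S}

S ∈ T[0,10] ⇒ YES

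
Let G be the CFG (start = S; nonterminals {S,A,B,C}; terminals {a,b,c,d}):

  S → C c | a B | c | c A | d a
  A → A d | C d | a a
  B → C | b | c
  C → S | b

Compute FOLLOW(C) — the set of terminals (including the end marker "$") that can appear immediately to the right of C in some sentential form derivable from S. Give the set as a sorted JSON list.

FIRST iteration:
iter 1:
  A via A→a a: +{a}
  B via B→b: +{b}
  B via B→c: +{c}
  C via C→b: +{b}
  S via S→C c: +{b}
  S via S→a B: +{a}
  S via S→c: +{c}
  S via S→d a: +{d}
  S: {a,b,c,d}  A: {a}  B: {b,c}  C: {b}
iter 2:
  A via A→C d: +{b}
  C via C→S: +{a,c,d}
  S: {a,b,c,d}  A: {a,b}  B: {b,c}  C: {a,b,c,d}
iter 3:
  A via A→C d: +{c,d}
  B via B→C: +{a,d}
  S: {a,b,c,d}  A: {a,b,c,d}  B: {a,b,c,d}  C: {a,b,c,d}
iter 4: — fixpoint
  S: {a,b,c,d}  A: {a,b,c,d}  B: {a,b,c,d}  C: {a,b,c,d}

FOLLOW iteration:
seed FOLLOW(S) with $
pass 1:
  A→A d: FOLLOW(A) ⊇ FIRST(d) = {d}; new: +{d}
  A→C d: FOLLOW(C) ⊇ FIRST(d) = {d}; new: +{d}
  C→S: FOLLOW(S) ⊇ FOLLOW(C) ⊇ {d}; new: +{d}
  S→C c: FOLLOW(C) ⊇ FIRST(c) = {c}; new: +{c}
  S→a B: FOLLOW(B) ⊇ FOLLOW(S) ⊇ {$,d}; new: +{$,d}
  S→c A: FOLLOW(A) ⊇ FOLLOW(S) ⊇ {$,d}; new: +{$}
  FOLLOW[S]={$,d}  FOLLOW[A]={$,d}  FOLLOW[B]={$,d}  FOLLOW[C]={c,d}
pass 2:
  B→C: FOLLOW(C) ⊇ FOLLOW(B) ⊇ {$,d}; new: +{$}
  C→S: FOLLOW(S) ⊇ FOLLOW(C) ⊇ {$,c,d}; new: +{c}
  S→a B: FOLLOW(B) ⊇ FOLLOW(S) ⊇ {$,c,d}; new: +{c}
  S→c A: FOLLOW(A) ⊇ FOLLOW(S) ⊇ {$,c,d}; new: +{c}
  FOLLOW[S]={$,c,d}  FOLLOW[A]={$,c,d}  FOLLOW[B]={$,c,d}  FOLLOW[C]={$,c,d}
pass 3: (stable)
  FOLLOW[S]={$,c,d}  FOLLOW[A]={$,c,d}  FOLLOW[B]={$,c,d}  FOLLOW[C]={$,c,d}

FOLLOW(C) = ["$", "c", "d"]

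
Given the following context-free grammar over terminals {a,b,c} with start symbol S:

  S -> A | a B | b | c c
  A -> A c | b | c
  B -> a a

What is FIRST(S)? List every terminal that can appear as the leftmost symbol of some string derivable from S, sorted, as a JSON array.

Compute FIRST by fixpoint:
iter 1:
  A via A→b: +{b}
  A via A→c: +{c}
  B via B→a a: +{a}
  S via S→A: +{b,c}
  S via S→a B: +{a}
  S: {a,b,c}  A: {b,c}  B: {a}
iter 2: (no change)
  S: {a,b,c}  A: {b,c}  B: {a}

FIRST(S) = ["a", "b", "c"]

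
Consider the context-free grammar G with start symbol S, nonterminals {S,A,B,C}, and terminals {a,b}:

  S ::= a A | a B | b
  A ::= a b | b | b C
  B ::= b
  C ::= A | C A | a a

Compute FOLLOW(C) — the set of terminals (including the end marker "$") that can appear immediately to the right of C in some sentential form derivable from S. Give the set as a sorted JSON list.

FIRST sets, iterate to fixpoint:
[1]
  A via A→a b: +{a}
  A via A→b: +{b}
  B via B→b: +{b}
  C via C→A: +{a,b}
  S via S→a A: +{a}
  S via S→b: +{b}
  FIRST[S]={a,b}  FIRST[A]={a,b}  FIRST[B]={b}  FIRST[C]={a,b}
[2] done
  FIRST[S]={a,b}  FIRST[A]={a,b}  FIRST[B]={b}  FIRST[C]={a,b}

Compute FOLLOW by fixpoint:
FOLLOW(S) := {$}
pass 1:
  C→C A: FOLLOW(C) ⊇ FIRST(A) = {a,b}; new: +{a,b}
  C→C A: FOLLOW(A) ⊇ FOLLOW(C) ⊇ {a,b}; new: +{a,b}
  S→a A: FOLLOW(A) ⊇ FOLLOW(S) ⊇ {$}; new: +{$}
  S→a B: FOLLOW(B) ⊇ FOLLOW(S) ⊇ {$}; new: +{$}
  FOLLOW(S)={$}  FOLLOW(A)={$,a,b}  FOLLOW(B)={$}  FOLLOW(C)={a,b}
pass 2:
  A→b C: FOLLOW(C) ⊇ FOLLOW(A) ⊇ {$,a,b}; new: +{$}
  FOLLOW(S)={$}  FOLLOW(A)={$,a,b}  FOLLOW(B)={$}  FOLLOW(C)={$,a,b}
pass 3: done
  FOLLOW(S)={$}  FOLLOW(A)={$,a,b}  FOLLOW(B)={$}  FOLLOW(C)={$,a,b}

FOLLOW(C) = ["$", "a", "b"]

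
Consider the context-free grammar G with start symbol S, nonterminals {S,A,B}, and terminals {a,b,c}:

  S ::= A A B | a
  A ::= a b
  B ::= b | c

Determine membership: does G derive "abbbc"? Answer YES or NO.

CNF form of G:
  S -> A X2 | a
  A -> T0 T1
  B -> b | c
  T0 -> a
  T1 -> b
  X2 -> A B

Fill CYK table bottom-up:
  cell(0,0) a: {S,T0}  orig:{S}
  cell(1,1) b: {B,T1}  orig:{B}
  cell(2,2) b: {B,T1}  orig:{B}
  cell(3,3) b: {B,T1}  orig:{B}
  cell(4,4) c: {B}
  cell(0,1) ab: {A}
  cell(1,2) bb: ∅
  cell(2,3) bb: ∅
  cell(3,4) bc: ∅
  cell(0,2) abb: {X2}  orig:{}
  cell(1,3) bbb: ∅
  cell(2,4) bbc: ∅
  cell(0,3) abbb: ∅
  cell(1,4) bbbc: ∅
  cell(0,4) abbbc: ∅

S ∉ T[0,4] ⇒ NO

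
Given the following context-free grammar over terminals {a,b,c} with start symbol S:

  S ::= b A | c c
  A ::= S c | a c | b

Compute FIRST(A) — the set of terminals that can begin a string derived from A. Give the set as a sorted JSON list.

FIRST iteration:
iter 1:
  A via A→a c: +{a}
  A via A→b: +{b}
  S via S→b A: +{b}
  S via S→c c: +{c}
  FIRST[S]={b,c}  FIRST[A]={a,b}
iter 2:
  A via A→S c: +{c}
  FIRST[S]={b,c}  FIRST[A]={a,b,c}
iter 3: done
  FIRST[S]={b,c}  FIRST[A]={a,b,c}

FIRST(A) = ["a", "b", "c"]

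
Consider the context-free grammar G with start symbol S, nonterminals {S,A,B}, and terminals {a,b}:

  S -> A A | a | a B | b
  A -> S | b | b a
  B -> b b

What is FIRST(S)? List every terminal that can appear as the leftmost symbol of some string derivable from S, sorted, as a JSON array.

Compute FIRST by fixpoint:
iter 1:
  A via A→b: +{b}
  B via B→b b: +{b}
  S via S→A A: +{b}
  S via S→a: +{a}
  S: {a,b}  A: {b}  B: {b}
iter 2:
  A via A→S: +{a}
  S: {a,b}  A: {a,b}  B: {b}
iter 3: done
  S: {a,b}  A: {a,b}  B: {b}

FIRST(S) = ["a", "b"]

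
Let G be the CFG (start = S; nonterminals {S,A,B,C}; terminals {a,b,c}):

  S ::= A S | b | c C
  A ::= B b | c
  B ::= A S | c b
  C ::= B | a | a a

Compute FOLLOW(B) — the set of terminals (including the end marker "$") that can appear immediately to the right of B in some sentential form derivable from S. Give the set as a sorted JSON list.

FIRST iteration:
pass 1:
  A via A→c: +{c}
  B via B→A S: +{c}
  C via C→B: +{c}
  C via C→a: +{a}
  S via S→A S: +{c}
  S via S→b: +{b}
  FIRST(S)={b,c}  FIRST(A)={c}  FIRST(B)={c}  FIRST(C)={a,c}
pass 2: done
  FIRST(S)={b,c}  FIRST(A)={c}  FIRST(B)={c}  FIRST(C)={a,c}

FOLLOW sets:
initialize: $ ∈ FOLLOW(S)
[1]
  A→B b: FOLLOW(B) ⊇ FIRST(b) = {b}; new: +{b}
  B→A S: FOLLOW(A) ⊇ FIRST(S) = {b,c}; new: +{b,c}
  B→A S: FOLLOW(S) ⊇ FOLLOW(B) ⊇ {b}; new: +{b}
  S→c C: FOLLOW(C) ⊇ FOLLOW(S) ⊇ {$,b}; new: +{$,b}
  FOLLOW(S)={$,b}  FOLLOW(A)={b,c}  FOLLOW(B)={b}  FOLLOW(C)={$,b}
[2]
  C→B: FOLLOW(B) ⊇ FOLLOW(C) ⊇ {$,b}; new: +{$}
  FOLLOW(S)={$,b}  FOLLOW(A)={b,c}  FOLLOW(B)={$,b}  FOLLOW(C)={$,b}
[3] (no change)
  FOLLOW(S)={$,b}  FOLLOW(A)={b,c}  FOLLOW(B)={$,b}  FOLLOW(C)={$,b}

FOLLOW(B) = ["$", "b"]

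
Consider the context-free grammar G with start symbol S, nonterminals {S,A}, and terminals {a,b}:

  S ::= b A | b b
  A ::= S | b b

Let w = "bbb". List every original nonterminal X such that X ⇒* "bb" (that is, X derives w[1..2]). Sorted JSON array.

Convert to CNF:
  S -> T0 A | T0 T0
  A -> T0 A | T0 T0
  T0 -> b

Fill CYK table bottom-up — only the sub-triangle for w[1..2]:
  cell(1,1) b: {T0}  orig:{}
  cell(2,2) b: {T0}  orig:{}
  cell(1,2) bb: {A,S}

Original NTs in T[1,2] deriving "bb": ["A", "S"]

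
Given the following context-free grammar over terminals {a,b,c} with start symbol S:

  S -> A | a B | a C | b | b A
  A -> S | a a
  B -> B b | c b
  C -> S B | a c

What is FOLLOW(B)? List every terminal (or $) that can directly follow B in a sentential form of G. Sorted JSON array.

FIRST iteration:
iter 1:
  A via A→a a: +{a}
  B via B→c b: +{c}
  C via C→a c: +{a}
  S via S→A: +{a}
  S via S→b: +{b}
  S: {a,b}  A: {a}  B: {c}  C: {a}
iter 2:
  A via A→S: +{b}
  C via C→S B: +{b}
  S: {a,b}  A: {a,b}  B: {c}  C: {a,b}
iter 3: done
  S: {a,b}  A: {a,b}  B: {c}  C: {a,b}

FOLLOW sets:
seed FOLLOW(S) with $
pass 1:
  B→B b: FOLLOW(B) ⊇ FIRST(b) = {b}; new: +{b}
  C→S B: FOLLOW(S) ⊇ FIRST(B) = {c}; new: +{c}
  S→A: FOLLOW(A) ⊇ FOLLOW(S) ⊇ {$,c}; new: +{$,c}
  S→a B: FOLLOW(B) ⊇ FOLLOW(S) ⊇ {$,c}; new: +{$,c}
  S→a C: FOLLOW(C) ⊇ FOLLOW(S) ⊇ {$,c}; new: +{$,c}
  FOLLOW[S]={$,c}  FOLLOW[A]={$,c}  FOLLOW[B]={$,b,c}  FOLLOW[C]={$,c}
pass 2: done
  FOLLOW[S]={$,c}  FOLLOW[A]={$,c}  FOLLOW[B]={$,b,c}  FOLLOW[C]={$,c}

FOLLOW(B) = ["$", "b", "c"]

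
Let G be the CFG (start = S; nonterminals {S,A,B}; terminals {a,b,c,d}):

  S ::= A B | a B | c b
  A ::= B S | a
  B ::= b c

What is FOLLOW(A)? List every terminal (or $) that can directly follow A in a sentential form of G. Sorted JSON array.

FIRST iteration:
round 1:
  A via A→a: +{a}
  B via B→b c: +{b}
  S via S→A B: +{a}
  S via S→c b: +{c}
  FIRST[S]={a,c}  FIRST[A]={a}  FIRST[B]={b}
round 2:
  A via A→B S: +{b}
  S via S→A B: +{b}
  FIRST[S]={a,b,c}  FIRST[A]={a,b}  FIRST[B]={b}
round 3: — fixpoint
  FIRST[S]={a,b,c}  FIRST[A]={a,b}  FIRST[B]={b}

Compute FOLLOW by fixpoint:
FOLLOW(S) := {$}
pass 1:
  A→B S: FOLLOW(B) ⊇ FIRST(S) = {a,b,c}; new: +{a,b,c}
  S→A B: FOLLOW(A) ⊇ FIRST(B) = {b}; new: +{b}
  S→A B: FOLLOW(B) ⊇ FOLLOW(S) ⊇ {$}; new: +{$}
  FOLLOW(S)={$}  FOLLOW(A)={b}  FOLLOW(B)={$,a,b,c}
pass 2:
  A→B S: FOLLOW(S) ⊇ FOLLOW(A) ⊇ {b}; new: +{b}
  FOLLOW(S)={$,b}  FOLLOW(A)={b}  FOLLOW(B)={$,a,b,c}
pass 3: — fixpoint
  FOLLOW(S)={$,b}  FOLLOW(A)={b}  FOLLOW(B)={$,a,b,c}

FOLLOW(A) = ["b"]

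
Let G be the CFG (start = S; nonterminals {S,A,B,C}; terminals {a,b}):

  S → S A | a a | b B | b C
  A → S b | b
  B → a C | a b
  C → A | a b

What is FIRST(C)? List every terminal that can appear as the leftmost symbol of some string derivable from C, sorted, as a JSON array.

FIRST iteration:
round 1:
  A via A→b: +{b}
  B via B→a C: +{a}
  C via C→A: +{b}
  C via C→a b: +{a}
  S via S→a a: +{a}
  S via S→b B: +{b}
  FIRST[S]={a,b}  FIRST[A]={b}  FIRST[B]={a}  FIRST[C]={a,b}
round 2:
  A via A→S b: +{a}
  FIRST[S]={a,b}  FIRST[A]={a,b}  FIRST[B]={a}  FIRST[C]={a,b}
round 3: done
  FIRST[S]={a,b}  FIRST[A]={a,b}  FIRST[B]={a}  FIRST[C]={a,b}

FIRST(C) = ["a", "b"]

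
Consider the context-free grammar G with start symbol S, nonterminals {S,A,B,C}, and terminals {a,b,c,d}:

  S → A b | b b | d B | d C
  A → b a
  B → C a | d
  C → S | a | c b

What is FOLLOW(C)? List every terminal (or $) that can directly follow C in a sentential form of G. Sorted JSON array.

FIRST iteration:
round 1:
  A via A→b a: +{b}
  B via B→d: +{d}
  C via C→a: +{a}
  C via C→c b: +{c}
  S via S→A b: +{b}
  S via S→d B: +{d}
  FIRST(S)={b,d}  FIRST(A)={b}  FIRST(B)={d}  FIRST(C)={a,c}
round 2:
  B via B→C a: +{a,c}
  C via C→S: +{b,d}
  FIRST(S)={b,d}  FIRST(A)={b}  FIRST(B)={a,c,d}  FIRST(C)={a,b,c,d}
round 3:
  B via B→C a: +{b}
  FIRST(S)={b,d}  FIRST(A)={b}  FIRST(B)={a,b,c,d}  FIRST(C)={a,b,c,d}
round 4: done
  FIRST(S)={b,d}  FIRST(A)={b}  FIRST(B)={a,b,c,d}  FIRST(C)={a,b,c,d}

FOLLOW iteration:
FOLLOW(S) := {$}
iter 1:
  B→C a: FOLLOW(C) ⊇ FIRST(a) = {a}; new: +{a}
  C→S: FOLLOW(S) ⊇ FOLLOW(C) ⊇ {a}; new: +{a}
  S→A b: FOLLOW(A) ⊇ FIRST(b) = {b}; new: +{b}
  S→d B: FOLLOW(B) ⊇ FOLLOW(S) ⊇ {$,a}; new: +{$,a}
  S→d C: FOLLOW(C) ⊇ FOLLOW(S) ⊇ {$,a}; new: +{$}
  FOLLOW(S)={$,a}  FOLLOW(A)={b}  FOLLOW(B)={$,a}  FOLLOW(C)={$,a}
iter 2: done
  FOLLOW(S)={$,a}  FOLLOW(A)={b}  FOLLOW(B)={$,a}  FOLLOW(C)={$,a}

FOLLOW(C) = ["$", "a"]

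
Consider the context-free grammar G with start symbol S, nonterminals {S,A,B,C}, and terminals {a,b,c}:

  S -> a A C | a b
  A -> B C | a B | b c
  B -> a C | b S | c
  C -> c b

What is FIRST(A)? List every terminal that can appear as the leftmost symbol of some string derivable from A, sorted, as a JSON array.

Compute FIRST by fixpoint:
[1]
  A via A→a B: +{a}
  A via A→b c: +{b}
  B via B→a C: +{a}
  B via B→b S: +{b}
  B via B→c: +{c}
  C via C→c b: +{c}
  S via S→a A C: +{a}
  S: {a}  A: {a,b}  B: {a,b,c}  C: {c}
[2]
  A via A→B C: +{c}
  S: {a}  A: {a,b,c}  B: {a,b,c}  C: {c}
[3] (stable)
  S: {a}  A: {a,b,c}  B: {a,b,c}  C: {c}

FIRST(A) = ["a", "b", "c"]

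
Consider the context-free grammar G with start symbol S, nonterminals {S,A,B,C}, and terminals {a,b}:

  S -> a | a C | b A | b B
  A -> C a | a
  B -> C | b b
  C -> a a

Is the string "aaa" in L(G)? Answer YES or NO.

CNF form of G:
  S -> T0 C | T1 A | T1 B | a
  A -> C T0 | a
  B -> T0 T0 | T1 T1
  C -> T0 T0
  T0 -> a
  T1 -> b

CYK fill:
  T[0,0] 'a' = {A,S,T0}  orig:{A,S}
  T[1,1] 'a' = {A,S,T0}  orig:{A,S}
  T[2,2] 'a' = {A,S,T0}  orig:{A,S}
  T[0,1] 'aa' = {B,C}
  T[1,2] 'aa' = {B,C}
  T[0,2] 'aaa' = {A,S}

S ∈ T[0,2] ⇒ YES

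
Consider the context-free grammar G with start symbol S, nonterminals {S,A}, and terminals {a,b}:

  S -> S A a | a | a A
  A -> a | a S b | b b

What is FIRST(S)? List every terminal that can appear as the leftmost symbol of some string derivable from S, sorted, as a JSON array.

Compute FIRST by fixpoint:
iter 1:
  A via A→a: +{a}
  A via A→b b: +{b}
  S via S→a: +{a}
  FIRST[S]={a}  FIRST[A]={a,b}
iter 2: (no change)
  FIRST[S]={a}  FIRST[A]={a,b}

FIRST(S) = ["a"]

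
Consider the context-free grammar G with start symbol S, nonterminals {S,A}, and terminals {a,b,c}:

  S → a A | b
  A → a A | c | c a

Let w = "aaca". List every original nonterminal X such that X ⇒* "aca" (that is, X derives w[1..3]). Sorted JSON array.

Convert to CNF:
  S -> T0 A | b
  A -> T0 A | T1 T0 | c
  T0 -> a
  T1 -> c

CYK fill (cells [i..j] with 1 ≤ i ≤ j ≤ 3 only):
  cell(1,1) a: {T0}  orig:{}
  cell(2,2) c: {A,T1}  orig:{A}
  cell(3,3) a: {T0}  orig:{}
  cell(1,2) ac: {A,S}
  cell(2,3) ca: {A}
  cell(1,3) aca: {A,S}

Original NTs in T[1,3] deriving "aca": ["A", "S"]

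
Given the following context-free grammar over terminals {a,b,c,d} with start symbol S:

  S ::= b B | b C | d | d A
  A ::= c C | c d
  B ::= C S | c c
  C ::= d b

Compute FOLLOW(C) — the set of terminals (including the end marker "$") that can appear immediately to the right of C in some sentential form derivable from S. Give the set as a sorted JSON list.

FIRST iteration:
round 1:
  A via A→c C: +{c}
  B via B→c c: +{c}
  C via C→d b: +{d}
  S via S→b B: +{b}
  S via S→d: +{d}
  FIRST[S]={b,d}  FIRST[A]={c}  FIRST[B]={c}  FIRST[C]={d}
round 2:
  B via B→C S: +{d}
  FIRST[S]={b,d}  FIRST[A]={c}  FIRST[B]={c,d}  FIRST[C]={d}
round 3: done
  FIRST[S]={b,d}  FIRST[A]={c}  FIRST[B]={c,d}  FIRST[C]={d}

Compute FOLLOW by fixpoint:
FOLLOW(S) := {$}
pass 1:
  B→C S: FOLLOW(C) ⊇ FIRST(S) = {b,d}; new: +{b,d}
  S→b B: FOLLOW(B) ⊇ FOLLOW(S) ⊇ {$}; new: +{$}
  S→b C: FOLLOW(C) ⊇ FOLLOW(S) ⊇ {$}; new: +{$}
  S→d A: FOLLOW(A) ⊇ FOLLOW(S) ⊇ {$}; new: +{$}
  S: {$}  A: {$}  B: {$}  C: {$,b,d}
pass 2: — fixpoint
  S: {$}  A: {$}  B: {$}  C: {$,b,d}

FOLLOW(C) = ["$", "b", "d"]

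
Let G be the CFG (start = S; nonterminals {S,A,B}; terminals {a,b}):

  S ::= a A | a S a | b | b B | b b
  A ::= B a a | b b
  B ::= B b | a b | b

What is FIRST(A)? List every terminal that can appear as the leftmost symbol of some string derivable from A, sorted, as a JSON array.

FIRST sets, iterate to fixpoint:
[1]
  A via A→b b: +{b}
  B via B→a b: +{a}
  B via B→b: +{b}
  S via S→a A: +{a}
  S via S→b: +{b}
  S: {a,b}  A: {b}  B: {a,b}
[2]
  A via A→B a a: +{a}
  S: {a,b}  A: {a,b}  B: {a,b}
[3] (stable)
  S: {a,b}  A: {a,b}  B: {a,b}

FIRST(A) = ["a", "b"]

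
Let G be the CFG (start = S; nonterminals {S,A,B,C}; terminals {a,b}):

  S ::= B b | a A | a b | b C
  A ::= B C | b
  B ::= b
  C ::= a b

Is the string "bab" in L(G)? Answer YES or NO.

CNF form of G:
  S -> B T1 | T0 A | T0 T1 | T1 C
  A -> B C | b
  B -> b
  C -> T0 T1
  T0 -> a
  T1 -> b

CYK fill:
  T[0,0] 'b' = {A,B,T1}  orig:{A,B}
  T[1,1] 'a' = {T0}  orig:{}
  T[2,2] 'b' = {A,B,T1}  orig:{A,B}
  T[0,1] 'ba' = ∅
  T[1,2] 'ab' = {C,S}
  T[0,2] 'bab' = {A,S}

S ∈ T[0,2] ⇒ YES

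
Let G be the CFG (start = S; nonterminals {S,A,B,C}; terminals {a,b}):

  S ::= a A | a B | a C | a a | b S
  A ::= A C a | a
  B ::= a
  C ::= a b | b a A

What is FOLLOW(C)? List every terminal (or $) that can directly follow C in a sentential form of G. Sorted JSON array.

FIRST iteration:
[1]
  A via A→a: +{a}
  B via B→a: +{a}
  C via C→a b: +{a}
  C via C→b a A: +{b}
  S via S→a A: +{a}
  S via S→b S: +{b}
  FIRST(S)={a,b}  FIRST(A)={a}  FIRST(B)={a}  FIRST(C)={a,b}
[2] (stable)
  FIRST(S)={a,b}  FIRST(A)={a}  FIRST(B)={a}  FIRST(C)={a,b}

FOLLOW iteration:
FOLLOW(S) := {$}
[1]
  A→A C a: FOLLOW(A) ⊇ FIRST(C) = {a,b}; new: +{a,b}
  A→A C a: FOLLOW(C) ⊇ FIRST(a) = {a}; new: +{a}
  S→a A: FOLLOW(A) ⊇ FOLLOW(S) ⊇ {$}; new: +{$}
  S→a B: FOLLOW(B) ⊇ FOLLOW(S) ⊇ {$}; new: +{$}
  S→a C: FOLLOW(C) ⊇ FOLLOW(S) ⊇ {$}; new: +{$}
  S: {$}  A: {$,a,b}  B: {$}  C: {$,a}
[2] (no change)
  S: {$}  A: {$,a,b}  B: {$}  C: {$,a}

FOLLOW(C) = ["$", "a"]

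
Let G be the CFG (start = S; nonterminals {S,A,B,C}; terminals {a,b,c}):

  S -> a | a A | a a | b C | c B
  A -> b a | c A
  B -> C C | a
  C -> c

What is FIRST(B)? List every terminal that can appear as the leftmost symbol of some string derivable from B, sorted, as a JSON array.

FIRST iteration:
round 1:
  A via A→b a: +{b}
  A via A→c A: +{c}
  B via B→a: +{a}
  C via C→c: +{c}
  S via S→a: +{a}
  S via S→b C: +{b}
  S via S→c B: +{c}
  S: {a,b,c}  A: {b,c}  B: {a}  C: {c}
round 2:
  B via B→C C: +{c}
  S: {a,b,c}  A: {b,c}  B: {a,c}  C: {c}
round 3: — fixpoint
  S: {a,b,c}  A: {b,c}  B: {a,c}  C: {c}

FIRST(B) = ["a", "c"]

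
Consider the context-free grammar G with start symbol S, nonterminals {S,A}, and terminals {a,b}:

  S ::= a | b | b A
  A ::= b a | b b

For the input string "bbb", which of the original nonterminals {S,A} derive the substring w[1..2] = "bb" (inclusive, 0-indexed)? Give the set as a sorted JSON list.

CNF form of G:
  S -> T0 A | a | b
  A -> T0 T0 | T0 T1
  T0 -> b
  T1 -> a

CYK fill — only the sub-triangle for w[1..2]:
  cell(1,1) b: {S,T0}  orig:{S}
  cell(2,2) b: {S,T0}  orig:{S}
  cell(1,2) bb: {A}

Original NTs in T[1,2] deriving "bb": ["A"]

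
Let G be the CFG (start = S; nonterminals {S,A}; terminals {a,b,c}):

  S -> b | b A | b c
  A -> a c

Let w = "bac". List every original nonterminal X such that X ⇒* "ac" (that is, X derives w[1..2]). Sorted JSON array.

CNF form of G:
  S -> T2 A | T2 T1 | b
  A -> T0 T1
  T0 -> a
  T1 -> c
  T2 -> b

Fill CYK table bottom-up — only the sub-triangle for w[1..2]:
  T[1,1] 'a' = {T0}  orig:{}
  T[2,2] 'c' = {T1}  orig:{}
  T[1,2] 'ac' = {A}

Original NTs in T[1,2] deriving "ac": ["A"]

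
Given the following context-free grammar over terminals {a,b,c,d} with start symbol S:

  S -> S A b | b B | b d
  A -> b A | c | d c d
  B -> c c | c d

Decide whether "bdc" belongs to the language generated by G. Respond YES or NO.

CNF form of G:
  S -> S X4 | T0 B | T0 T1
  A -> T0 A | T1 X3 | c
  B -> T2 T1 | T2 T2
  T0 -> b
  T1 -> d
  T2 -> c
  X3 -> T2 T1
  X4 -> A T0

Fill CYK table bottom-up:
  cell(0,0) b: {T0}  orig:{}
  cell(1,1) d: {T1}  orig:{}
  cell(2,2) c: {A,T2}  orig:{A}
  cell(0,1) bd: {S}
  cell(1,2) dc: ∅
  cell(0,2) bdc: ∅

S ∉ T[0,2] ⇒ NO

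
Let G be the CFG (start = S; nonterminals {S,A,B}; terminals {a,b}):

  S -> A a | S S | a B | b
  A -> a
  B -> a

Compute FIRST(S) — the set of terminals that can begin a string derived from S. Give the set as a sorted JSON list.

Compute FIRST by fixpoint:
pass 1:
  A via A→a: +{a}
  B via B→a: +{a}
  S via S→A a: +{a}
  S via S→b: +{b}
  S: {a,b}  A: {a}  B: {a}
pass 2: — fixpoint
  S: {a,b}  A: {a}  B: {a}

FIRST(S) = ["a", "b"]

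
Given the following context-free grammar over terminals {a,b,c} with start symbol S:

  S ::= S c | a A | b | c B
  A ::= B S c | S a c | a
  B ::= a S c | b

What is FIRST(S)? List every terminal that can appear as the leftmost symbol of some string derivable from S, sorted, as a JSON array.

Compute FIRST by fixpoint:
pass 1:
  A via A→a: +{a}
  B via B→a S c: +{a}
  B via B→b: +{b}
  S via S→a A: +{a}
  S via S→b: +{b}
  S via S→c B: +{c}
  FIRST[S]={a,b,c}  FIRST[A]={a}  FIRST[B]={a,b}
pass 2:
  A via A→B S c: +{b}
  A via A→S a c: +{c}
  FIRST[S]={a,b,c}  FIRST[A]={a,b,c}  FIRST[B]={a,b}
pass 3: (no change)
  FIRST[S]={a,b,c}  FIRST[A]={a,b,c}  FIRST[B]={a,b}

FIRST(S) = ["a", "b", "c"]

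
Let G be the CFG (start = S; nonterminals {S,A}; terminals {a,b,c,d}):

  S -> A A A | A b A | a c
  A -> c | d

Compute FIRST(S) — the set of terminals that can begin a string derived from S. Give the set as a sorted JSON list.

FIRST iteration:
[1]
  A via A→c: +{c}
  A via A→d: +{d}
  S via S→A A A: +{c,d}
  S via S→a c: +{a}
  FIRST[S]={a,c,d}  FIRST[A]={c,d}
[2] (stable)
  FIRST[S]={a,c,d}  FIRST[A]={c,d}

FIRST(S) = ["a", "c", "d"]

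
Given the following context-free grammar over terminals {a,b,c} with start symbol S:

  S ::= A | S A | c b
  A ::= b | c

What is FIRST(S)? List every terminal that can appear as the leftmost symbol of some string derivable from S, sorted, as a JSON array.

Compute FIRST by fixpoint:
pass 1:
  A via A→b: +{b}
  A via A→c: +{c}
  S via S→A: +{b,c}
  FIRST(S)={b,c}  FIRST(A)={b,c}
pass 2: (stable)
  FIRST(S)={b,c}  FIRST(A)={b,c}

FIRST(S) = ["b", "c"]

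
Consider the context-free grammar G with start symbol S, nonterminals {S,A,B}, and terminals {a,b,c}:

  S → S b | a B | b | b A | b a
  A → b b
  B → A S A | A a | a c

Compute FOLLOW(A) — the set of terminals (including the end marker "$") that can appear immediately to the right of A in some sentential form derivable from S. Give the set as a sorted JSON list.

FIRST sets, iterate to fixpoint:
pass 1:
  A via A→b b: +{b}
  B via B→A S A: +{b}
  B via B→a c: +{a}
  S via S→a B: +{a}
  S via S→b: +{b}
  FIRST(S)={a,b}  FIRST(A)={b}  FIRST(B)={a,b}
pass 2: done
  FIRST(S)={a,b}  FIRST(A)={b}  FIRST(B)={a,b}

FOLLOW iteration:
initialize: $ ∈ FOLLOW(S)
iter 1:
  B→A S A: FOLLOW(A) ⊇ FIRST(S) = {a,b}; new: +{a,b}
  B→A S A: FOLLOW(S) ⊇ FIRST(A) = {b}; new: +{b}
  S→a B: FOLLOW(B) ⊇ FOLLOW(S) ⊇ {$,b}; new: +{$,b}
  S→b A: FOLLOW(A) ⊇ FOLLOW(S) ⊇ {$,b}; new: +{$}
  FOLLOW(S)={$,b}  FOLLOW(A)={$,a,b}  FOLLOW(B)={$,b}
iter 2: (stable)
  FOLLOW(S)={$,b}  FOLLOW(A)={$,a,b}  FOLLOW(B)={$,b}

FOLLOW(A) = ["$", "a", "b"]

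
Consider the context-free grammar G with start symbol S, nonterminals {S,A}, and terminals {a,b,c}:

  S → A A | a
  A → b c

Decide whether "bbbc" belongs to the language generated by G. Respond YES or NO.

Convert to CNF:
  S -> A A | a
  A -> T0 T1
  T0 -> b
  T1 -> c

CYK fill:
  T[0,0] 'b' = {T0}  orig:{}
  T[1,1] 'b' = {T0}  orig:{}
  T[2,2] 'b' = {T0}  orig:{}
  T[3,3] 'c' = {T1}  orig:{}
  T[0,1] 'bb' = ∅
  T[1,2] 'bb' = ∅
  T[2,3] 'bc' = {A}
  T[0,2] 'bbb' = ∅
  T[1,3] 'bbc' = ∅
  T[0,3] 'bbbc' = ∅

S ∉ T[0,3] ⇒ NO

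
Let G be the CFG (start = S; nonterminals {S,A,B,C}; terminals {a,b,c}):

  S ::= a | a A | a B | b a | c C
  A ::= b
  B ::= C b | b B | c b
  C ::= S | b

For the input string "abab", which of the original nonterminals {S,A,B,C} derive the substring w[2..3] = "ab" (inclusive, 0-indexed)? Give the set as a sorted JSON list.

Convert to CNF:
  S -> T0 T2 | T1 C | T2 A | T2 B | a
  A -> b
  B -> C T0 | T0 B | T1 T0
  C -> T0 T2 | T1 C | T2 A | T2 B | a | b
  T0 -> b
  T1 -> c
  T2 -> a

CYK fill (cells [i..j] with 2 ≤ i ≤ j ≤ 3 only):
  [2..2]={C,S,T2}  "a"  orig:{C,S}
  [3..3]={A,C,T0}  "b"  orig:{A,C}
  [2..3]={B,C,S}  "ab"

Original NTs in T[2,3] deriving "ab": ["B", "C", "S"]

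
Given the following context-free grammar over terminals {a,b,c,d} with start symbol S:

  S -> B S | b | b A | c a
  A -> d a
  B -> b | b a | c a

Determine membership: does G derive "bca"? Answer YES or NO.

Convert to CNF:
  S -> B S | T2 A | T3 T1 | b
  A -> T0 T1
  B -> T2 T1 | T3 T1 | b
  T0 -> d
  T1 -> a
  T2 -> b
  T3 -> c

CYK table (by increasing span):
  [0..0]={B,S,T2}  "b"  orig:{B,S}
  [1..1]={T3}  "c"  orig:{}
  [2..2]={T1}  "a"  orig:{}
  [0..1]=∅  "bc"
  [1..2]={B,S}  "ca"
  [0..2]={S}  "bca"

S ∈ T[0,2] ⇒ YES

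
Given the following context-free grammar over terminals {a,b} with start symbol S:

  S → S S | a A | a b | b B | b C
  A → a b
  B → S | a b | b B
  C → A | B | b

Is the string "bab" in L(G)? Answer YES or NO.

CNF form of G:
  S -> S S | T0 A | T0 T1 | T1 B | T1 C
  A -> T0 T1
  B -> S S | T0 A | T0 T1 | T1 B | T1 C
  C -> S S | T0 A | T0 T1 | T1 B | T1 C | b
  T0 -> a
  T1 -> b

CYK fill:
  cell(0,0) b: {C,T1}  orig:{C}
  cell(1,1) a: {T0}  orig:{}
  cell(2,2) b: {C,T1}  orig:{C}
  cell(0,1) ba: ∅
  cell(1,2) ab: {A,B,C,S}
  cell(0,2) bab: {B,C,S}

S ∈ T[0,2] ⇒ YES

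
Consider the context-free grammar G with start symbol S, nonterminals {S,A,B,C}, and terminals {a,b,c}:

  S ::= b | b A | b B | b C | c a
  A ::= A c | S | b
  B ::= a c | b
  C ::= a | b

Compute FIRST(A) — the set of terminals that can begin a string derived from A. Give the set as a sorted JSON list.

Compute FIRST by fixpoint:
pass 1:
  A via A→b: +{b}
  B via B→a c: +{a}
  B via B→b: +{b}
  C via C→a: +{a}
  C via C→b: +{b}
  S via S→b: +{b}
  S via S→c a: +{c}
  FIRST(S)={b,c}  FIRST(A)={b}  FIRST(B)={a,b}  FIRST(C)={a,b}
pass 2:
  A via A→S: +{c}
  FIRST(S)={b,c}  FIRST(A)={b,c}  FIRST(B)={a,b}  FIRST(C)={a,b}
pass 3: — fixpoint
  FIRST(S)={b,c}  FIRST(A)={b,c}  FIRST(B)={a,b}  FIRST(C)={a,b}

FIRST(A) = ["b", "c"]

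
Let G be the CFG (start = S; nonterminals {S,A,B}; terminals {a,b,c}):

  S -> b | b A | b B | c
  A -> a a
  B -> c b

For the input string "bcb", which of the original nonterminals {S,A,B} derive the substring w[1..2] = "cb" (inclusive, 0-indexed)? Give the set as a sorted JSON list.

CNF form of G:
  S -> T2 A | T2 B | b | c
  A -> T0 T0
  B -> T1 T2
  T0 -> a
  T1 -> c
  T2 -> b

Fill CYK table bottom-up — only the sub-triangle for w[1..2]:
  cell(1,1) c: {S,T1}  orig:{S}
  cell(2,2) b: {S,T2}  orig:{S}
  cell(1,2) cb: {B}

Original NTs in T[1,2] deriving "cb": ["B"]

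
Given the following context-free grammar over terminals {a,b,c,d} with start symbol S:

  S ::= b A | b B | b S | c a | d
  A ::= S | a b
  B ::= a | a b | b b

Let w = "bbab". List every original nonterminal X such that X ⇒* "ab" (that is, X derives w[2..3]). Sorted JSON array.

Convert to CNF:
  S -> T1 A | T1 B | T1 S | T2 T0 | d
  A -> T0 T1 | T1 A | T1 B | T1 S | T2 T0 | d
  B -> T0 T1 | T1 T1 | a
  T0 -> a
  T1 -> b
  T2 -> c

CYK fill — only the sub-triangle for w[2..3]:
  T[2,2] 'a' = {B,T0}  orig:{B}
  T[3,3] 'b' = {T1}  orig:{}
  T[2,3] 'ab' = {A,B}

Original NTs in T[2,3] deriving "ab": ["A", "B"]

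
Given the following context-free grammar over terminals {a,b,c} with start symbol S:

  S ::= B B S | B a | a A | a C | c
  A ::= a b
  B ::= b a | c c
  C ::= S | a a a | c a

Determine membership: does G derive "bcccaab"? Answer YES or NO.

CNF form of G:
  S -> B T0 | B X5 | T0 A | T0 C | c
  A -> T0 T1
  B -> T1 T0 | T2 T2
  C -> B T0 | B X3 | T0 A | T0 C | T0 X4 | T2 T0 | c
  T0 -> a
  T1 -> b
  T2 -> c
  X3 -> B S
  X4 -> T0 T0
  X5 -> B S

Fill CYK table bottom-up:
  cell(0,0) b: {T1}  orig:{}
  cell(1,1) c: {C,S,T2}  orig:{C,S}
  cell(2,2) c: {C,S,T2}  orig:{C,S}
  cell(3,3) c: {C,S,T2}  orig:{C,S}
  cell(4,4) a: {T0}  orig:{}
  cell(5,5) a: {T0}  orig:{}
  cell(6,6) b: {T1}  orig:{}
  cell(0,1) bc: ∅
  cell(1,2) cc: {B}
  cell(2,3) cc: {B}
  cell(3,4) ca: {C}
  cell(4,5) aa: {X4}  orig:{}
  cell(5,6) ab: {A}
  cell(0,2) bcc: ∅
  cell(1,3) ccc: {X3,X5}  orig:{}
  cell(2,4) cca: {C,S}
  cell(3,5) caa: ∅
  cell(4,6) aab: {C,S}
  cell(0,3) bccc: ∅
  cell(1,4) ccca: ∅
  cell(2,5) ccaa: ∅
  cell(3,6) caab: ∅
  cell(0,4) bccca: ∅
  cell(1,5) cccaa: ∅
  cell(2,6) ccaab: {X3,X5}  orig:{}
  cell(0,5) bcccaa: ∅
  cell(1,6) cccaab: ∅
  cell(0,6) bcccaab: ∅

S ∉ T[0,6] ⇒ NO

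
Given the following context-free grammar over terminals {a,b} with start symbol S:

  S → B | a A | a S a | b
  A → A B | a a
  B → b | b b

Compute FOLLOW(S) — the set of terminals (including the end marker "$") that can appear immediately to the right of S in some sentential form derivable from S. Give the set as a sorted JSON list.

Compute FIRST by fixpoint:
[1]
  A via A→a a: +{a}
  B via B→b: +{b}
  S via S→B: +{b}
  S via S→a A: +{a}
  FIRST[S]={a,b}  FIRST[A]={a}  FIRST[B]={b}
[2] done
  FIRST[S]={a,b}  FIRST[A]={a}  FIRST[B]={b}

FOLLOW sets:
initialize: $ ∈ FOLLOW(S)
round 1:
  A→A B: FOLLOW(A) ⊇ FIRST(B) = {b}; new: +{b}
  A→A B: FOLLOW(B) ⊇ FOLLOW(A) ⊇ {b}; new: +{b}
  S→B: FOLLOW(B) ⊇ FOLLOW(S) ⊇ {$}; new: +{$}
  S→a A: FOLLOW(A) ⊇ FOLLOW(S) ⊇ {$}; new: +{$}
  S→a S a: FOLLOW(S) ⊇ FIRST(a) = {a}; new: +{a}
  S: {$,a}  A: {$,b}  B: {$,b}
round 2:
  S→B: FOLLOW(B) ⊇ FOLLOW(S) ⊇ {$,a}; new: +{a}
  S→a A: FOLLOW(A) ⊇ FOLLOW(S) ⊇ {$,a}; new: +{a}
  S: {$,a}  A: {$,a,b}  B: {$,a,b}
round 3: done
  S: {$,a}  A: {$,a,b}  B: {$,a,b}

FOLLOW(S) = ["$", "a"]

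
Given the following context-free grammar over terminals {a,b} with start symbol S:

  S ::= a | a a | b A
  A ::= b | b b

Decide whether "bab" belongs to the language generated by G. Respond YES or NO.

CNF form of G:
  S -> T0 A | T1 T1 | a
  A -> T0 T0 | b
  T0 -> b
  T1 -> a

CYK table (by increasing span):
  [0..0]={A,T0}  "b"  orig:{A}
  [1..1]={S,T1}  "a"  orig:{S}
  [2..2]={A,T0}  "b"  orig:{A}
  [0..1]=∅  "ba"
  [1..2]=∅  "ab"
  [0..2]=∅  "bab"

S ∉ T[0,2] ⇒ NO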